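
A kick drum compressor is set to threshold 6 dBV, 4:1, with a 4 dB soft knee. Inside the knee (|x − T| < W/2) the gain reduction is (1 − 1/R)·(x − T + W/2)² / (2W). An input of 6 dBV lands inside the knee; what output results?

5.625 dBV

x − T + W/2 = 6 − 6 + 2 = 2.
GR = (1 − 1/4) × 2² / 8 = 0.75 × 4 / 8 = 0.375 dB.
Output = 6 − 0.375 = 5.625 dBV.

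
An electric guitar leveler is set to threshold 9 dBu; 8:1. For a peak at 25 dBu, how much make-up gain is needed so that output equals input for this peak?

14 dB

Overshoot 16 dB → 16/8 = 2 dB after compression, so the compressed level is 9 + 2 = 11 dBu.
Make-up = target − compressed = 25 − 11 = 14 dB.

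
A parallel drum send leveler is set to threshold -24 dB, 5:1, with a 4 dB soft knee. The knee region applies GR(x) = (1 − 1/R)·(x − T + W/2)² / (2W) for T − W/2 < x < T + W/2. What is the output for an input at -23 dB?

x − T + W/2 = -23 − (-24) + 2 = 3.
GR = (1 − 1/5) × 3² / 8 = 0.8 × 9 / 8 = 0.9 dB.
Output = -23 − 0.9 = -23.9 dB.

-23.9 dB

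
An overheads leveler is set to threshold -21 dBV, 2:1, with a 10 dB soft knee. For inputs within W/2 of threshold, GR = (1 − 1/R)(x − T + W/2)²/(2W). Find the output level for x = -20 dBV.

-20.9 dBV

x − T + W/2 = -20 − (-21) + 5 = 6.
GR = (1 − 1/2) × 6² / 20 = 0.5 × 36 / 20 = 0.9 dB.
Output = -20 − 0.9 = -20.9 dBV.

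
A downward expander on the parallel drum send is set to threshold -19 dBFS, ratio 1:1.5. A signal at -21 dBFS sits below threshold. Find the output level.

Below threshold, a 1:1.5 expander applies gain = (1.5−1)×(T − x) of attenuation.
(1.5−1) × 2 = 1 dB, so output = -21 − 1 = -22 dBFS.

-22 dBFS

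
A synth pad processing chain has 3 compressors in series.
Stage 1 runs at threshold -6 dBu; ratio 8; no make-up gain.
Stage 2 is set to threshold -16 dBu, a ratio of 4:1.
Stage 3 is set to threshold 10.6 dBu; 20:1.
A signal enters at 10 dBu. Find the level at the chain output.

Stage 1: overshoot 16 dB → 16/8 = 2 dB → -4 dBu.
Stage 2: -4 dBu is 12 dB over -16 dBu; at 4:1 that becomes 3 dB over, giving -13 dBu.
Stage 3: -13 dBu is at or below the 10.6 dBu threshold — no compression; output -13 dBu.

-13 dBu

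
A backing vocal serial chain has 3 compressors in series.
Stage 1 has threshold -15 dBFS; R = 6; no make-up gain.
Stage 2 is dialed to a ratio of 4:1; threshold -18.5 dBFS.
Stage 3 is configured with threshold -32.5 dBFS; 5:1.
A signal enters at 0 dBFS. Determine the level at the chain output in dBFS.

Stage 1: 0 dBFS is 15 dB over -15 dBFS; at 6:1 that becomes 2.5 dB over, giving -12.5 dBFS.
Stage 2: 6 dB above -18.5 dBFS, reduced 4:1 to 1.5 dB above → -17 dBFS.
Stage 3: -17 dBFS is 15.5 dB over -32.5 dBFS; at 5:1 that becomes 3.1 dB over, giving -29.4 dBFS.

-29.4 dBFS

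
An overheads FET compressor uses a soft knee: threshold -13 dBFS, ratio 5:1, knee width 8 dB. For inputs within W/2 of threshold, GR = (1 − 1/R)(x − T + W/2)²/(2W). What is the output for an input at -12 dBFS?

-13.25 dBFS

x − T + W/2 = -12 − (-13) + 4 = 5.
GR = (1 − 1/5) × 5² / 16 = 0.8 × 25 / 16 = 1.25 dB.
Output = -12 − 1.25 = -13.25 dBFS.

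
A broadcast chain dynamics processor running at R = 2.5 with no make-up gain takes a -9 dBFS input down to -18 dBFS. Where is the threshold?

-24 dBFS

Input is 15 dB above T (since output overshoot × R = input overshoot: (-18 − T)·2.5 = -9 − T gives T = -24 dBFS).
Check: -24 + (-9 − (-24))/2.5 = -24 + 6 = -18 dBFS. ✓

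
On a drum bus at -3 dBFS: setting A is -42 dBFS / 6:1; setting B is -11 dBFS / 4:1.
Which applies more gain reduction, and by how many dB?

A, by 26.5 dB

A: 39 dB over, compressed to 6.5 dB over, so 32.5 dB of GR.
B: 8 dB over, compressed to 2 dB over, so 6 dB of GR.
Difference: 26.5 dB in favour of A.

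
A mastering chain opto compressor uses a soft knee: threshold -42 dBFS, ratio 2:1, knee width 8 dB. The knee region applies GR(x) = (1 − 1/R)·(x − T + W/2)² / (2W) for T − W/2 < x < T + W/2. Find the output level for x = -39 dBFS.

x − T + W/2 = -39 − (-42) + 4 = 7.
GR = (1 − 1/2) × 7² / 16 = 0.5 × 49 / 16 = 1.53125 dB.
Output = -39 − 1.53125 = -40.53125 dBFS.

-40.53125 dBFS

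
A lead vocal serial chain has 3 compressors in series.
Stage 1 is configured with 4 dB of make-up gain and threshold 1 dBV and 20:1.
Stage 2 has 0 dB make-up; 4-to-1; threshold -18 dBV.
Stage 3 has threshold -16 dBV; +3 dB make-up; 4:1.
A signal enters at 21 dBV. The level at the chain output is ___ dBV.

-12 dBV

Stage 1: 21 dBV is 20 dB over 1 dBV; at 20:1 that becomes 1 dB over, giving 2 dBV; +4 dB make-up → 6 dBV.
Stage 2: 24 dB above -18 dBV, reduced 4:1 to 6 dB above → -12 dBV.
Stage 3: overshoot 4 dB → 4/4 = 1 dB → -15 dBV; +3 dB make-up → -12 dBV.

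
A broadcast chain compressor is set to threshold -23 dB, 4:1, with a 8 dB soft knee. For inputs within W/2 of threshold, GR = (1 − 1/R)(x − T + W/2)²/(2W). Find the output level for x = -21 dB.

x − T + W/2 = -21 − (-23) + 4 = 6.
GR = (1 − 1/4) × 6² / 16 = 0.75 × 36 / 16 = 1.6875 dB.
Output = -21 − 1.6875 = -22.6875 dB.

-22.6875 dB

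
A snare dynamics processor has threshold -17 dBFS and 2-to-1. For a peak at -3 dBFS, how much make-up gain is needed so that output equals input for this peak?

Overshoot 14 dB → 14/2 = 7 dB after compression, so the compressed level is -17 + 7 = -10 dBFS.
Make-up = target − compressed = -3 − (-10) = 7 dB.

7 dB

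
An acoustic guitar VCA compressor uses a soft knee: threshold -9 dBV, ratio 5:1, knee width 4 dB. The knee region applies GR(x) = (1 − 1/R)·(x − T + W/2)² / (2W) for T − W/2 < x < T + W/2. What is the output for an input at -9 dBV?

-9.4 dBV

x − T + W/2 = -9 − (-9) + 2 = 2.
GR = (1 − 1/5) × 2² / 8 = 0.8 × 4 / 8 = 0.4 dB.
Output = -9 − 0.4 = -9.4 dBV.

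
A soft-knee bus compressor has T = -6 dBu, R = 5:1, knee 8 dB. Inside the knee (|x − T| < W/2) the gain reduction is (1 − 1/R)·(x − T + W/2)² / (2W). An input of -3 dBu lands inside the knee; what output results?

x − T + W/2 = -3 − (-6) + 4 = 7.
GR = (1 − 1/5) × 7² / 16 = 0.8 × 49 / 16 = 2.45 dB.
Output = -3 − 2.45 = -5.45 dBu.

-5.45 dBu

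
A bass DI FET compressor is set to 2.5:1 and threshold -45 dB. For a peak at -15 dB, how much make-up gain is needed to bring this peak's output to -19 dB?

The peak compresses to -45 + 30/2.5 = -33 dB.
To reach -19 dB requires -19 − (-33) = 14 dB of make-up.

14 dB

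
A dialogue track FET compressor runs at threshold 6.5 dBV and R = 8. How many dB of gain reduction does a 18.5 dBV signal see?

10.5 dB

The signal is 12 dB above threshold.
At 8:1, output sits 12/8 = 1.5 dB above threshold.
GR = overshoot in − overshoot out = 12 − 1.5 = 10.5 dB.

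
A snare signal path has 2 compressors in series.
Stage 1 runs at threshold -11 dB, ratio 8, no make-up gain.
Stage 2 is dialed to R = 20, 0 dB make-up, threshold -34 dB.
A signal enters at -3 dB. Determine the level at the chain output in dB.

-32.8 dB

Stage 1: -3 dB is 8 dB over -11 dB; at 8:1 that becomes 1 dB over, giving -10 dB.
Stage 2: overshoot 24 dB → 24/20 = 1.2 dB → -32.8 dB.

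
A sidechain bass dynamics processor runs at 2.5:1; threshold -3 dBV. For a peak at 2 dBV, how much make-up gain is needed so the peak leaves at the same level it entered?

3 dB

Without make-up, output = threshold + overshoot/2.5 = -3 + 2 = -1 dBV.
Gap to target: 3 dB.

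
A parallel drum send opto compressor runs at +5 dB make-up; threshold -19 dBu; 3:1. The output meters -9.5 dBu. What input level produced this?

Remove make-up: -9.5 − 5 = -14.5 dBu.
The compressed level sits -14.5 − (-19) = 4.5 dB over threshold.
Input overshoot = R × output overshoot = 13.5 dB → input = -19 + 13.5 = -5.5 dBu.

-5.5 dBu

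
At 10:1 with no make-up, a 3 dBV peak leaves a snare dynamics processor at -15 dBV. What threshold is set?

-17 dBV

Input is 20 dB above T (since output overshoot × R = input overshoot: (-15 − T)·10 = 3 − T gives T = -17 dBV).
Check: -17 + (3 − (-17))/10 = -17 + 2 = -15 dBV. ✓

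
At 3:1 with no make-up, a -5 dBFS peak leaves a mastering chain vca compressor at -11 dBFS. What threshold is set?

Let T be the threshold. Output overshoot = (input overshoot)/R, so -11 − T = (-5 − T)/3.
3·(-11 − T) = -5 − T → 2·T = -33 − (-5) = -28.
T = -28/2 = -14 dBFS.

-14 dBFS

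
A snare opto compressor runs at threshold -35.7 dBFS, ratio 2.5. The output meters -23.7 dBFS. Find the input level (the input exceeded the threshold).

-5.7 dBFS

The compressed level sits -23.7 − (-35.7) = 12 dB over threshold.
Input overshoot = R × output overshoot = 30 dB → input = -35.7 + 30 = -5.7 dBFS.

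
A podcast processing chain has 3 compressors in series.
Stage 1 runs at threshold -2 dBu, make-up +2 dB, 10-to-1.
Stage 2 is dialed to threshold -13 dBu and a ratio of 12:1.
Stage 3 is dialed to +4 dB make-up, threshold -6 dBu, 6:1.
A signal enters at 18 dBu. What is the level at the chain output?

Stage 1: 20 dB above -2 dBu, reduced 10:1 to 2 dB above → 0 dBu; +2 dB make-up → 2 dBu.
Stage 2: 2 dBu is 15 dB over -13 dBu; at 12:1 that becomes 1.25 dB over, giving -11.75 dBu.
Stage 3: below threshold (-11.75 ≤ -6); passes unchanged; make-up brings it to -7.75 dBu.

-7.75 dBu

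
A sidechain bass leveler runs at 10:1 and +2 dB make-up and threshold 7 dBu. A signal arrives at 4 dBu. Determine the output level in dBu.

6 dBu

4 dBu is 3 dB below the 7 dBu threshold, so no gain reduction is applied.
Make-up gain adds 2 dB: 4 + 2 = 6 dBu.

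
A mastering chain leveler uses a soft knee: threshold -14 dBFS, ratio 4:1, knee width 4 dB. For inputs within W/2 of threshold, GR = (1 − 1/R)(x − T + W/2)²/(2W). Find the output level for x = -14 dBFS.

x − T + W/2 = -14 − (-14) + 2 = 2.
GR = (1 − 1/4) × 2² / 8 = 0.75 × 4 / 8 = 0.375 dB.
Output = -14 − 0.375 = -14.375 dBFS.

-14.375 dBFS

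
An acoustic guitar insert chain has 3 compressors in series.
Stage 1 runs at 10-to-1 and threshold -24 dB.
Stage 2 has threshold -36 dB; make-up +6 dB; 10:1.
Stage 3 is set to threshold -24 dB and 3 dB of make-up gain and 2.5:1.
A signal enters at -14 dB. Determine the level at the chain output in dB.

-25.7 dB

Stage 1: -14 dB is 10 dB over -24 dB; at 10:1 that becomes 1 dB over, giving -23 dB.
Stage 2: overshoot 13 dB → 13/10 = 1.3 dB → -34.7 dB; +6 dB make-up → -28.7 dB.
Stage 3: -28.7 dB ≤ -24 dB, so stage 3 doesn't engage; make-up brings it to -25.7 dB.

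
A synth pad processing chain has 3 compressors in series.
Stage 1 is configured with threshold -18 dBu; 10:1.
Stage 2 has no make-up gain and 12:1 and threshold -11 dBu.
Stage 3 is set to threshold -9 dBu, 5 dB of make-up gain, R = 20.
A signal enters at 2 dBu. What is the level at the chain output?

Stage 1: 20 dB above -18 dBu, reduced 10:1 to 2 dB above → -16 dBu.
Stage 2: below threshold (-16 ≤ -11); passes unchanged; output -16 dBu.
Stage 3: below threshold (-16 ≤ -9); passes unchanged; make-up brings it to -11 dBu.

-11 dBu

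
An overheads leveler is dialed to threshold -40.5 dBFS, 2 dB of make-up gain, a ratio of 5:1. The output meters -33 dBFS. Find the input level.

Stripping the +2 dB make-up gives -35 dBFS at the gain stage.
That's 5.5 dB above the -40.5 dBFS threshold.
Undo the ratio: input overshoot = 5.5 × 5 = 27.5 dB, giving input = -13 dBFS.

-13 dBFS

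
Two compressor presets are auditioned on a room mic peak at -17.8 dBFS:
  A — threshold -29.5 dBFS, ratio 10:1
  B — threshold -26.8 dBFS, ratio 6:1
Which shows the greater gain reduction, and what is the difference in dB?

A, by 3.03 dB

A: 11.7 dB over, compressed to 1.17 dB over, so 10.53 dB of GR.
B: 9 dB over, compressed to 1.5 dB over, so 7.5 dB of GR.
A reduces 3.03 dB more.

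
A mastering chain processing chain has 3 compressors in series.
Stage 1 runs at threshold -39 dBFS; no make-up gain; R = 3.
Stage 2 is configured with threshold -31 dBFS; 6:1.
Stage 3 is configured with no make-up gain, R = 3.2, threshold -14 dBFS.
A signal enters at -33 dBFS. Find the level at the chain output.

Stage 1: -33 dBFS is 6 dB over -39 dBFS; at 3:1 that becomes 2 dB over, giving -37 dBFS.
Stage 2: below threshold (-37 ≤ -31); passes unchanged; output -37 dBFS.
Stage 3: below threshold (-37 ≤ -14); passes unchanged; output -37 dBFS.

-37 dBFS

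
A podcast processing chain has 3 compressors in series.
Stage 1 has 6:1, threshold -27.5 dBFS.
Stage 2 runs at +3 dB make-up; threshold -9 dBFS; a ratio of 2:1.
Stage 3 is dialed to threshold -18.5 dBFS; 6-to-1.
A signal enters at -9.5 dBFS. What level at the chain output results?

Stage 1: overshoot 18 dB → 18/6 = 3 dB → -24.5 dBFS.
Stage 2: -24.5 dBFS ≤ -9 dBFS, so stage 2 doesn't engage; make-up brings it to -21.5 dBFS.
Stage 3: -21.5 dBFS is at or below the -18.5 dBFS threshold — no compression; output -21.5 dBFS.

-21.5 dBFS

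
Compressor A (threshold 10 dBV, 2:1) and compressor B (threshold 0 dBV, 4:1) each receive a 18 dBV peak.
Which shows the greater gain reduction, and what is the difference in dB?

B, by 9.5 dB

A: GR = 8 − 8/2 = 4 dB.
B: GR = 18 − 18/4 = 13.5 dB.
Difference: 9.5 dB in favour of B.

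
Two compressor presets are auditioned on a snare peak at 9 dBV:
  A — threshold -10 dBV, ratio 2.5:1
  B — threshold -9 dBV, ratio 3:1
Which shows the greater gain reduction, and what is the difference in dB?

B, by 0.6 dB

A: overshoot 19 dB → output overshoot 7.6 dB → GR 11.4 dB.
B: overshoot 18 dB → output overshoot 6 dB → GR 12 dB.
B applies 0.6 dB more gain reduction.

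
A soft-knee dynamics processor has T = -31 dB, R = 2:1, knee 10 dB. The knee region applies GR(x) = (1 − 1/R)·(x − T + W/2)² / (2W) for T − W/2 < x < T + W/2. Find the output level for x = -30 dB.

x − T + W/2 = -30 − (-31) + 5 = 6.
GR = (1 − 1/2) × 6² / 20 = 0.5 × 36 / 20 = 0.9 dB.
Output = -30 − 0.9 = -30.9 dB.

-30.9 dB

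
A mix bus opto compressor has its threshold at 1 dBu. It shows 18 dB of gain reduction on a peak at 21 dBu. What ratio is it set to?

Input overshoot = 21 − 1 = 20 dB.
Output overshoot = 20 − 18 = 2 dB.
Ratio = input overshoot / output overshoot = 20 / 2 = 10.

10:1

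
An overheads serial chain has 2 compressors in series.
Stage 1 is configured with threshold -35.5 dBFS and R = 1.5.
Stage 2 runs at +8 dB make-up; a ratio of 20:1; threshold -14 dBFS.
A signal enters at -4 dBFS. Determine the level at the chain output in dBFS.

-6.5 dBFS

Stage 1: -4 dBFS is 31.5 dB over -35.5 dBFS; at 1.5:1 that becomes 21 dB over, giving -14.5 dBFS.
Stage 2: -14.5 dBFS ≤ -14 dBFS, so stage 2 doesn't engage; make-up brings it to -6.5 dBFS.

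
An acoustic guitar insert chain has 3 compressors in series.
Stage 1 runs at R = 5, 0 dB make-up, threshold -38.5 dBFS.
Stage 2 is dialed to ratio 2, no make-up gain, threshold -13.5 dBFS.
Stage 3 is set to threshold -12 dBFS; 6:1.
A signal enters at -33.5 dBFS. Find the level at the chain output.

Stage 1: 5 dB above -38.5 dBFS, reduced 5:1 to 1 dB above → -37.5 dBFS.
Stage 2: below threshold (-37.5 ≤ -13.5); passes unchanged; output -37.5 dBFS.
Stage 3: -37.5 dBFS ≤ -12 dBFS, so stage 3 doesn't engage; output -37.5 dBFS.

-37.5 dBFS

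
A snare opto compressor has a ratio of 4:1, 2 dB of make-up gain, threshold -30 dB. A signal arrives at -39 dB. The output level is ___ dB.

-37 dB

-39 dB is 9 dB below the -30 dB threshold, so no gain reduction is applied.
Make-up gain adds 2 dB: -39 + 2 = -37 dB.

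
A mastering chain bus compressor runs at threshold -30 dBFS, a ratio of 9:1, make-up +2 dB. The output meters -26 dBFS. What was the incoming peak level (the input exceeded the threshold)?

-12 dBFS

Stripping the +2 dB make-up gives -28 dBFS at the gain stage.
That's 2 dB above the -30 dBFS threshold.
Undo the ratio: input overshoot = 2 × 9 = 18 dB, giving input = -12 dBFS.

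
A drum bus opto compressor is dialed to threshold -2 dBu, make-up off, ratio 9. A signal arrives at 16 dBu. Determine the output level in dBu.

Overshoot: 16 − (-2) = 18 dB.
9:1 compression reduces that to 18/9 = 2 dB over.
So the level is -2 + 2 = 0 dBu.

0 dBu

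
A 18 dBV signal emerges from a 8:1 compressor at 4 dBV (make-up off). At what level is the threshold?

2 dBV

Input is 16 dB above T (since output overshoot × R = input overshoot: (4 − T)·8 = 18 − T gives T = 2 dBV).
Check: 2 + (18 − 2)/8 = 2 + 2 = 4 dBV. ✓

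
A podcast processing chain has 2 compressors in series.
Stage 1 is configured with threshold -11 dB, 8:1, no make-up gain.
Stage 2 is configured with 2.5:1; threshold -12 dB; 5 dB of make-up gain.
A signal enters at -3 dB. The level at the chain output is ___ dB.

Stage 1: -3 dB is 8 dB over -11 dB; at 8:1 that becomes 1 dB over, giving -10 dB.
Stage 2: overshoot 2 dB → 2/2.5 = 0.8 dB → -11.2 dB; +5 dB make-up → -6.2 dB.

-6.2 dB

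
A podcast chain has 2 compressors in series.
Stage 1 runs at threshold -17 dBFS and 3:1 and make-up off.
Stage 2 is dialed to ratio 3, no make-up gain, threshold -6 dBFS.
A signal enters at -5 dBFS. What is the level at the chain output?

-13 dBFS

Stage 1: 12 dB above -17 dBFS, reduced 3:1 to 4 dB above → -13 dBFS.
Stage 2: -13 dBFS is at or below the -6 dBFS threshold — no compression; output -13 dBFS.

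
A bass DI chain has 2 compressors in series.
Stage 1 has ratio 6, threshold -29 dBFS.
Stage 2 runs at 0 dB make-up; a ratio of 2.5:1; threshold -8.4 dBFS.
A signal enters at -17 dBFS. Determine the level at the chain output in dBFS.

-27 dBFS

Stage 1: -17 dBFS is 12 dB over -29 dBFS; at 6:1 that becomes 2 dB over, giving -27 dBFS.
Stage 2: below threshold (-27 ≤ -8.4); passes unchanged; output -27 dBFS.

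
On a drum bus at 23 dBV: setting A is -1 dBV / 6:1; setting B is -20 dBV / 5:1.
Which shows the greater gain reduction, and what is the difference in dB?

A: overshoot 24 dB → output overshoot 4 dB → GR 20 dB.
B: overshoot 43 dB → output overshoot 8.6 dB → GR 34.4 dB.
B reduces 14.4 dB more.

B, by 14.4 dB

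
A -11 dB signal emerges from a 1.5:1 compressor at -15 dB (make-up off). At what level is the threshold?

-23 dB

Let T be the threshold. Output overshoot = (input overshoot)/R, so -15 − T = (-11 − T)/1.5.
1.5·(-15 − T) = -11 − T → 0.5·T = -22.5 − (-11) = -11.5.
T = -11.5/0.5 = -23 dB.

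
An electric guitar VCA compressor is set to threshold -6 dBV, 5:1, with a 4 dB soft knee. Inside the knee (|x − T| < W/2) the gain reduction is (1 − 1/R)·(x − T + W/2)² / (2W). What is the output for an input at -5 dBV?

-5.9 dBV

x − T + W/2 = -5 − (-6) + 2 = 3.
GR = (1 − 1/5) × 3² / 8 = 0.8 × 9 / 8 = 0.9 dB.
Output = -5 − 0.9 = -5.9 dBV.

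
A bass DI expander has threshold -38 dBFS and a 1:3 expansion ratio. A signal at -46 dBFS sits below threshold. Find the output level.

-62 dBFS

The input is 8 dB below the -38 dBFS threshold.
A 1:3 expander multiplies undershoot by 3: 8 × 3 = 24 dB below threshold.
Output = -38 − 24 = -62 dBFS.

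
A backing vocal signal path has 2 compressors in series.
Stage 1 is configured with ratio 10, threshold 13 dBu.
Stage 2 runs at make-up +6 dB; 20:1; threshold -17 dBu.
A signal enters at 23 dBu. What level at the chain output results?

-9.45 dBu

Stage 1: 23 dBu is 10 dB over 13 dBu; at 10:1 that becomes 1 dB over, giving 14 dBu.
Stage 2: 14 dBu is 31 dB over -17 dBu; at 20:1 that becomes 1.55 dB over, giving -15.45 dBu; +6 dB make-up → -9.45 dBu.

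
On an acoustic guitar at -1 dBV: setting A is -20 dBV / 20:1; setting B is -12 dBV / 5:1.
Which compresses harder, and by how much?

A, by 9.25 dB

A: GR = 19 − 19/20 = 18.05 dB.
B: GR = 11 − 11/5 = 8.8 dB.
A reduces 9.25 dB more.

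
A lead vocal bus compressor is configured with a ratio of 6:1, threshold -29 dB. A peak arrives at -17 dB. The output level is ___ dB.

-17 dB sits 12 dB over threshold.
6:1 compression reduces that to 12/6 = 2 dB over.
That puts the output at -27 dB.

-27 dB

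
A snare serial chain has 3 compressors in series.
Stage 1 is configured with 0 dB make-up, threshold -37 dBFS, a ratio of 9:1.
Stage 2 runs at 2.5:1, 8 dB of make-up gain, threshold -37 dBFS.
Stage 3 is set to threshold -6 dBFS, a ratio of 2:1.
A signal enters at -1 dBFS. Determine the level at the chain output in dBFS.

Stage 1: 36 dB above -37 dBFS, reduced 9:1 to 4 dB above → -33 dBFS.
Stage 2: 4 dB above -37 dBFS, reduced 2.5:1 to 1.6 dB above → -35.4 dBFS; +8 dB make-up → -27.4 dBFS.
Stage 3: -27.4 dBFS is at or below the -6 dBFS threshold — no compression; output -27.4 dBFS.

-27.4 dBFS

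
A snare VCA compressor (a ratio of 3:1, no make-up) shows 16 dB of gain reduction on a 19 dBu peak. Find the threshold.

Input is 24 dB above T (since output overshoot × R = input overshoot: (3 − T)·3 = 19 − T gives T = -5 dBu).
Check: -5 + (19 − (-5))/3 = -5 + 8 = 3 dBu. ✓

-5 dBu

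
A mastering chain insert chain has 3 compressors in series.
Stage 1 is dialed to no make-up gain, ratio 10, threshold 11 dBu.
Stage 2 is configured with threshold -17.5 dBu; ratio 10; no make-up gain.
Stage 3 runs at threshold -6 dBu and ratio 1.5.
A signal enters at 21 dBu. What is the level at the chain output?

Stage 1: 10 dB above 11 dBu, reduced 10:1 to 1 dB above → 12 dBu.
Stage 2: 12 dBu is 29.5 dB over -17.5 dBu; at 10:1 that becomes 2.95 dB over, giving -14.55 dBu.
Stage 3: -14.55 dBu is at or below the -6 dBu threshold — no compression; output -14.55 dBu.

-14.55 dBu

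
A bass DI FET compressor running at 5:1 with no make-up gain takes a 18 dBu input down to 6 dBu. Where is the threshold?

Input is 15 dB above T (since output overshoot × R = input overshoot: (6 − T)·5 = 18 − T gives T = 3 dBu).
Check: 3 + (18 − 3)/5 = 3 + 3 = 6 dBu. ✓

3 dBu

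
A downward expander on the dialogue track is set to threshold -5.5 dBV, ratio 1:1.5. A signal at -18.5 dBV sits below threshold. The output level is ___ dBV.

Undershoot = (-5.5) − (-18.5) = 13 dB.
At 1:1.5, that expands to 19.5 dB under threshold.
Output = -5.5 − 19.5 = -25 dBV.

-25 dBV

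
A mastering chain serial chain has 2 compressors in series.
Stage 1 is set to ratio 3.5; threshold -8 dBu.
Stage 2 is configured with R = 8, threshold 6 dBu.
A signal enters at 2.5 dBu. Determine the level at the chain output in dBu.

Stage 1: overshoot 10.5 dB → 10.5/3.5 = 3 dB → -5 dBu.
Stage 2: -5 dBu is at or below the 6 dBu threshold — no compression; output -5 dBu.

-5 dBu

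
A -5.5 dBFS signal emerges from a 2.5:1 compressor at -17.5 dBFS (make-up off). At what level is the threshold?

-25.5 dBFS

Let T be the threshold. Output overshoot = (input overshoot)/R, so -17.5 − T = (-5.5 − T)/2.5.
2.5·(-17.5 − T) = -5.5 − T → 1.5·T = -43.75 − (-5.5) = -38.25.
T = -38.25/1.5 = -25.5 dBFS.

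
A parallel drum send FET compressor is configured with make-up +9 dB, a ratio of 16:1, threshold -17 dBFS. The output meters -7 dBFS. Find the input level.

-1 dBFS

Before make-up, the level was -7 − 9 = -16 dBFS.
That's 1 dB above the -17 dBFS threshold.
Input overshoot = R × output overshoot = 16 dB → input = -17 + 16 = -1 dBFS.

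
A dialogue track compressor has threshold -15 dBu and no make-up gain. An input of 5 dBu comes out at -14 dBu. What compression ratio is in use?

20:1

Input overshoot = 5 − (-15) = 20 dB; output overshoot = -14 − (-15) = 1 dB.
Ratio = 20 / 1 = 20.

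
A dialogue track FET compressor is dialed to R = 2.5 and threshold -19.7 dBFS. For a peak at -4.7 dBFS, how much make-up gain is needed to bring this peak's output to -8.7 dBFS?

5 dB

The peak compresses to -19.7 + 15/2.5 = -13.7 dBFS.
To reach -8.7 dBFS requires -8.7 − (-13.7) = 5 dB of make-up.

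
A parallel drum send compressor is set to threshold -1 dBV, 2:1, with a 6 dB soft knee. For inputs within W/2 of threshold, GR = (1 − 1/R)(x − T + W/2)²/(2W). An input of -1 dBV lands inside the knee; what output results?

-1.375 dBV

x − T + W/2 = -1 − (-1) + 3 = 3.
GR = (1 − 1/2) × 3² / 12 = 0.5 × 9 / 12 = 0.375 dB.
Output = -1 − 0.375 = -1.375 dBV.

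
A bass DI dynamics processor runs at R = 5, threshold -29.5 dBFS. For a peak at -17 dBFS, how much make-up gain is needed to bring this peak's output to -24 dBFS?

Without make-up, output = threshold + overshoot/5 = -29.5 + 2.5 = -27 dBFS.
Gap to target: 3 dB.

3 dB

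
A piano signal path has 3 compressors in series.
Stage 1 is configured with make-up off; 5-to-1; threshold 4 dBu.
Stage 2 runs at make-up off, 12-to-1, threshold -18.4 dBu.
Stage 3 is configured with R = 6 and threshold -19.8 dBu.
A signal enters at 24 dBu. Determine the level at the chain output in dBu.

Stage 1: 20 dB above 4 dBu, reduced 5:1 to 4 dB above → 8 dBu.
Stage 2: 8 dBu is 26.4 dB over -18.4 dBu; at 12:1 that becomes 2.2 dB over, giving -16.2 dBu.
Stage 3: 3.6 dB above -19.8 dBu, reduced 6:1 to 0.6 dB above → -19.2 dBu.

-19.2 dBu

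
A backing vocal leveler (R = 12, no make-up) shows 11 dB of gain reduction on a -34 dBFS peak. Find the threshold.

Input is 12 dB above T (since output overshoot × R = input overshoot: (-45 − T)·12 = -34 − T gives T = -46 dBFS).
Check: -46 + (-34 − (-46))/12 = -46 + 1 = -45 dBFS. ✓

-46 dBFS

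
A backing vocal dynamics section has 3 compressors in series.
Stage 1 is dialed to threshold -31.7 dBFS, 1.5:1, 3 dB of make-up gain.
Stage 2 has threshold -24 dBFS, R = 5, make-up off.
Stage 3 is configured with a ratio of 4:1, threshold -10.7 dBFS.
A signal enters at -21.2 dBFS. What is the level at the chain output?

Stage 1: 10.5 dB above -31.7 dBFS, reduced 1.5:1 to 7 dB above → -24.7 dBFS; +3 dB make-up → -21.7 dBFS.
Stage 2: 2.3 dB above -24 dBFS, reduced 5:1 to 0.46 dB above → -23.54 dBFS.
Stage 3: -23.54 dBFS ≤ -10.7 dBFS, so stage 3 doesn't engage; output -23.54 dBFS.

-23.54 dBFS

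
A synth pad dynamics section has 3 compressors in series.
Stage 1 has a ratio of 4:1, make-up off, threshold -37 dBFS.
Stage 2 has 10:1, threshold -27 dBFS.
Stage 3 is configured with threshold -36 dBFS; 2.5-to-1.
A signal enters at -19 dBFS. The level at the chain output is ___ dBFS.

Stage 1: -19 dBFS is 18 dB over -37 dBFS; at 4:1 that becomes 4.5 dB over, giving -32.5 dBFS.
Stage 2: -32.5 dBFS ≤ -27 dBFS, so stage 2 doesn't engage; output -32.5 dBFS.
Stage 3: overshoot 3.5 dB → 3.5/2.5 = 1.4 dB → -34.6 dBFS.

-34.6 dBFS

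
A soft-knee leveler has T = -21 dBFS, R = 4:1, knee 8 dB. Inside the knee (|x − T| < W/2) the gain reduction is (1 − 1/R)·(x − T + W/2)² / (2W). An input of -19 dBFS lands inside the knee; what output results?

x − T + W/2 = -19 − (-21) + 4 = 6.
GR = (1 − 1/4) × 6² / 16 = 0.75 × 36 / 16 = 1.6875 dB.
Output = -19 − 1.6875 = -20.6875 dBFS.

-20.6875 dBFS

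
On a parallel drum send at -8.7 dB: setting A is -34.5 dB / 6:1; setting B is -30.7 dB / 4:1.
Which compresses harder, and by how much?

A: 25.8 dB over, compressed to 4.3 dB over, so 21.5 dB of GR.
B: 22 dB over, compressed to 5.5 dB over, so 16.5 dB of GR.
A reduces 5 dB more.

A, by 5 dB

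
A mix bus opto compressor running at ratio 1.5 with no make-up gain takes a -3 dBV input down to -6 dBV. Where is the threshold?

Input is 9 dB above T (since output overshoot × R = input overshoot: (-6 − T)·1.5 = -3 − T gives T = -12 dBV).
Check: -12 + (-3 − (-12))/1.5 = -12 + 6 = -6 dBV. ✓

-12 dBV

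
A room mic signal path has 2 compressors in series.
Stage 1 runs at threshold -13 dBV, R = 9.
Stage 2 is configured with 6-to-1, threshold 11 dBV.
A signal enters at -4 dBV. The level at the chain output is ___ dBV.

Stage 1: 9 dB above -13 dBV, reduced 9:1 to 1 dB above → -12 dBV.
Stage 2: below threshold (-12 ≤ 11); passes unchanged; output -12 dBV.

-12 dBV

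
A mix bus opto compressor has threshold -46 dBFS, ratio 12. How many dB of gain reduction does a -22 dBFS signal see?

22 dB

The signal is 24 dB above threshold.
At 12:1, output sits 24/12 = 2 dB above threshold.
So the signal is attenuated by 24 − 2 = 22 dB.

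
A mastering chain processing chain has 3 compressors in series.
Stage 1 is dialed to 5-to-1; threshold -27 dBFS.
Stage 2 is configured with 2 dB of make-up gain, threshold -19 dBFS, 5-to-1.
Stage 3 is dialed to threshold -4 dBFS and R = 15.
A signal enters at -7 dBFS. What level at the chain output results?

Stage 1: -7 dBFS is 20 dB over -27 dBFS; at 5:1 that becomes 4 dB over, giving -23 dBFS.
Stage 2: -23 dBFS ≤ -19 dBFS, so stage 2 doesn't engage; make-up brings it to -21 dBFS.
Stage 3: -21 dBFS is at or below the -4 dBFS threshold — no compression; output -21 dBFS.

-21 dBFS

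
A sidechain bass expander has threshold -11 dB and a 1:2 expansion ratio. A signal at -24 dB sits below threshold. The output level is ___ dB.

-37 dB

The input is 13 dB below the -11 dB threshold.
A 1:2 expander multiplies undershoot by 2: 13 × 2 = 26 dB below threshold.
Output = -11 − 26 = -37 dB.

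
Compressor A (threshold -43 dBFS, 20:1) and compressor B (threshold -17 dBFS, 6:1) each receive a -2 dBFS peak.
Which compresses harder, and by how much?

A: GR = 41 − 41/20 = 38.95 dB.
B: GR = 15 − 15/6 = 12.5 dB.
A applies 26.45 dB more gain reduction.

A, by 26.45 dB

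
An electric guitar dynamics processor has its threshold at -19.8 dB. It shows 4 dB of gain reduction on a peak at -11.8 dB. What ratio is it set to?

2:1

Input overshoot = -11.8 − (-19.8) = 8 dB.
Output overshoot = 8 − 4 = 4 dB.
Ratio = input overshoot / output overshoot = 8 / 4 = 2.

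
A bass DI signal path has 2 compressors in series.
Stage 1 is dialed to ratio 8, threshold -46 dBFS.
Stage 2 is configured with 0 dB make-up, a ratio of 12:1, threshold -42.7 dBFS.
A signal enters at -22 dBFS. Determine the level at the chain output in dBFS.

-43 dBFS

Stage 1: 24 dB above -46 dBFS, reduced 8:1 to 3 dB above → -43 dBFS.
Stage 2: -43 dBFS is at or below the -42.7 dBFS threshold — no compression; output -43 dBFS.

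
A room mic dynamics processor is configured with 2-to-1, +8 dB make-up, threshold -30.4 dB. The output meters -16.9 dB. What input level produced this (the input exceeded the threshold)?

Remove make-up: -16.9 − 8 = -24.9 dB.
Post-compression overshoot = -24.9 − (-30.4) = 5.5 dB.
Input overshoot = R × output overshoot = 11 dB → input = -30.4 + 11 = -19.4 dB.

-19.4 dB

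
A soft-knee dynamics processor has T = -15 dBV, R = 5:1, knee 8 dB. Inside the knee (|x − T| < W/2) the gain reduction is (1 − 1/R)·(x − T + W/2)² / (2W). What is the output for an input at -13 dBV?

-14.8 dBV

x − T + W/2 = -13 − (-15) + 4 = 6.
GR = (1 − 1/5) × 6² / 16 = 0.8 × 36 / 16 = 1.8 dB.
Output = -13 − 1.8 = -14.8 dBV.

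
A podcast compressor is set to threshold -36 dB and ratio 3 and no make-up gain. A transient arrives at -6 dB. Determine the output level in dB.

The input is 30 dB above the -36 dB threshold.
3:1 compression reduces that to 30/3 = 10 dB over.
Output = -36 + 10 = -26 dB.

-26 dB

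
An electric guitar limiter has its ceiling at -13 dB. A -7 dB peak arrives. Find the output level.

-13 dB

At ∞:1, everything above -13 dB is held at the ceiling.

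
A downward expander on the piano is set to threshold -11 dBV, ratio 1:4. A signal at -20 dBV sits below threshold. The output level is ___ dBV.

-47 dBV

The input is 9 dB below the -11 dBV threshold.
A 1:4 expander multiplies undershoot by 4: 9 × 4 = 36 dB below threshold.
Output = -11 − 36 = -47 dBV.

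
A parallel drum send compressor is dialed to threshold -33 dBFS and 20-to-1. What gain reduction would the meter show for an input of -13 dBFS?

The signal is 20 dB above threshold.
A 20:1 ratio leaves 1 dB of that excess.
Gain reduction = 20 − 1 = 19 dB.

19 dB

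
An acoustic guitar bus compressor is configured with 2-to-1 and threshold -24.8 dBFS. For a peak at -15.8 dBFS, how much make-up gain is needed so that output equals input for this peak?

Overshoot 9 dB → 9/2 = 4.5 dB after compression, so the compressed level is -24.8 + 4.5 = -20.3 dBFS.
Make-up = target − compressed = -15.8 − (-20.3) = 4.5 dB.

4.5 dB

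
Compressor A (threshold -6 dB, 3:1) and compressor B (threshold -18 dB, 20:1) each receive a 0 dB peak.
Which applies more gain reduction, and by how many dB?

A: 6 dB over, compressed to 2 dB over, so 4 dB of GR.
B: 18 dB over, compressed to 0.9 dB over, so 17.1 dB of GR.
B reduces 13.1 dB more.

B, by 13.1 dB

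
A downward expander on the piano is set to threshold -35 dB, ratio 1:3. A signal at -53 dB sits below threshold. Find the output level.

Below threshold, a 1:3 expander applies gain = (3−1)×(T − x) of attenuation.
(3−1) × 18 = 36 dB, so output = -53 − 36 = -89 dB.

-89 dB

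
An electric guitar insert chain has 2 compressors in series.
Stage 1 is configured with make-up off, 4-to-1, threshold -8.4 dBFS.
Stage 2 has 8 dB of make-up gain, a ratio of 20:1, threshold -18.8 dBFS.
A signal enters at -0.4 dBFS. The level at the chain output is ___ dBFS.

-10.18 dBFS

Stage 1: 8 dB above -8.4 dBFS, reduced 4:1 to 2 dB above → -6.4 dBFS.
Stage 2: 12.4 dB above -18.8 dBFS, reduced 20:1 to 0.62 dB above → -18.18 dBFS; +8 dB make-up → -10.18 dBFS.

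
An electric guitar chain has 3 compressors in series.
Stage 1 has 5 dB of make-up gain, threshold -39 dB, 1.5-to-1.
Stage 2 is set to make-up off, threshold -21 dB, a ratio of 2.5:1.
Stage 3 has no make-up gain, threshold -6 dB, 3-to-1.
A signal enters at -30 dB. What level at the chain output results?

Stage 1: 9 dB above -39 dB, reduced 1.5:1 to 6 dB above → -33 dB; +5 dB make-up → -28 dB.
Stage 2: below threshold (-28 ≤ -21); passes unchanged; output -28 dB.
Stage 3: -28 dB ≤ -6 dB, so stage 3 doesn't engage; output -28 dB.

-28 dB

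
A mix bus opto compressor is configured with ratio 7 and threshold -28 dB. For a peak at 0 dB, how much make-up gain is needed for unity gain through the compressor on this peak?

24 dB

Overshoot 28 dB → 28/7 = 4 dB after compression, so the compressed level is -28 + 4 = -24 dB.
Make-up = target − compressed = 0 − (-24) = 24 dB.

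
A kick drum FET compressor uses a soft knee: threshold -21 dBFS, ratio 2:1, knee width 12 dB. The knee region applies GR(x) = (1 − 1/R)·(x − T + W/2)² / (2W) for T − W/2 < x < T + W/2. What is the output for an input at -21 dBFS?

-21.75 dBFS

x − T + W/2 = -21 − (-21) + 6 = 6.
GR = (1 − 1/2) × 6² / 24 = 0.5 × 36 / 24 = 0.75 dB.
Output = -21 − 0.75 = -21.75 dBFS.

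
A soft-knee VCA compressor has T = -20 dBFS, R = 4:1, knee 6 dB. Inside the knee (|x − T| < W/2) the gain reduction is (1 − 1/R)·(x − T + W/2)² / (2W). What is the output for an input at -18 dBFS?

-19.5625 dBFS

x − T + W/2 = -18 − (-20) + 3 = 5.
GR = (1 − 1/4) × 5² / 12 = 0.75 × 25 / 12 = 1.5625 dB.
Output = -18 − 1.5625 = -19.5625 dBFS.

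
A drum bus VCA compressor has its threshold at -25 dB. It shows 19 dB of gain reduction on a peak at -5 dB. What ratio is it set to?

20:1

Input overshoot = -5 − (-25) = 20 dB.
Output overshoot = 20 − 19 = 1 dB.
Ratio = input overshoot / output overshoot = 20 / 1 = 20.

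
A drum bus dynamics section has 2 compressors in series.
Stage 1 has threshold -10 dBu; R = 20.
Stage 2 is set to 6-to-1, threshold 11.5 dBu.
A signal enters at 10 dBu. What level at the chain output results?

Stage 1: 10 dBu is 20 dB over -10 dBu; at 20:1 that becomes 1 dB over, giving -9 dBu.
Stage 2: below threshold (-9 ≤ 11.5); passes unchanged; output -9 dBu.

-9 dBu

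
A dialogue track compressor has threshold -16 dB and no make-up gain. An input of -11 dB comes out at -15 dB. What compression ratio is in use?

Input overshoot = -11 − (-16) = 5 dB; output overshoot = -15 − (-16) = 1 dB.
Ratio = 5 / 1 = 5.

5:1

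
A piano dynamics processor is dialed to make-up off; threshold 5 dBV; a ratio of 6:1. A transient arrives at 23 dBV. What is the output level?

Overshoot: 23 − 5 = 18 dB.
At 6:1 the overshoot is divided by 6, leaving 3 dB above threshold.
That puts the output at 8 dBV.

8 dBV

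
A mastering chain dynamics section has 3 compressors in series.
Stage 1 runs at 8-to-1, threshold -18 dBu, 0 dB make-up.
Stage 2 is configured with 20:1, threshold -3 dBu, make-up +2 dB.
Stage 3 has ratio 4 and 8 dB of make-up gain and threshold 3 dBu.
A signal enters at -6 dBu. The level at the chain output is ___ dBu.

-6.5 dBu

Stage 1: overshoot 12 dB → 12/8 = 1.5 dB → -16.5 dBu.
Stage 2: -16.5 dBu is at or below the -3 dBu threshold — no compression; make-up brings it to -14.5 dBu.
Stage 3: -14.5 dBu ≤ 3 dBu, so stage 3 doesn't engage; make-up brings it to -6.5 dBu.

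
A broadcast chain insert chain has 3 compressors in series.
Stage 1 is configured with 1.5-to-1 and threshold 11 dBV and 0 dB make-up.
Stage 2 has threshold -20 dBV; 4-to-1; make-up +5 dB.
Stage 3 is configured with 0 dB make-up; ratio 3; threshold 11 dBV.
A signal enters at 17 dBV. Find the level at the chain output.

Stage 1: 6 dB above 11 dBV, reduced 1.5:1 to 4 dB above → 15 dBV.
Stage 2: overshoot 35 dB → 35/4 = 8.75 dB → -11.25 dBV; +5 dB make-up → -6.25 dBV.
Stage 3: -6.25 dBV ≤ 11 dBV, so stage 3 doesn't engage; output -6.25 dBV.

-6.25 dBV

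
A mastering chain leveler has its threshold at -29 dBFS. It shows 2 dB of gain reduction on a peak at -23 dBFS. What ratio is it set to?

Input overshoot = -23 − (-29) = 6 dB.
Output overshoot = 6 − 2 = 4 dB.
Ratio = input overshoot / output overshoot = 6 / 4 = 1.5.

1.5:1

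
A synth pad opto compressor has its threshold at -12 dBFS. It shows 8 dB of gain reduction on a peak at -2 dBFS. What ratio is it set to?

5:1

Input overshoot = -2 − (-12) = 10 dB.
Output overshoot = 10 − 8 = 2 dB.
Ratio = input overshoot / output overshoot = 10 / 2 = 5.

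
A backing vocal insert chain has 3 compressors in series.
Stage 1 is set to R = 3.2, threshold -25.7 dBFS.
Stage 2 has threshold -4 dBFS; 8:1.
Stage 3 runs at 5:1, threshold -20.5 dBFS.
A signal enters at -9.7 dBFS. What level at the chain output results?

Stage 1: -9.7 dBFS is 16 dB over -25.7 dBFS; at 3.2:1 that becomes 5 dB over, giving -20.7 dBFS.
Stage 2: -20.7 dBFS ≤ -4 dBFS, so stage 2 doesn't engage; output -20.7 dBFS.
Stage 3: -20.7 dBFS ≤ -20.5 dBFS, so stage 3 doesn't engage; output -20.7 dBFS.

-20.7 dBFS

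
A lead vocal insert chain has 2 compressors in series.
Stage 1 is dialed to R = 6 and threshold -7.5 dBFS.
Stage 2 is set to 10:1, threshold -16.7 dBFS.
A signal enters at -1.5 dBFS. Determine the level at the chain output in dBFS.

-15.68 dBFS

Stage 1: overshoot 6 dB → 6/6 = 1 dB → -6.5 dBFS.
Stage 2: overshoot 10.2 dB → 10.2/10 = 1.02 dB → -15.68 dBFS.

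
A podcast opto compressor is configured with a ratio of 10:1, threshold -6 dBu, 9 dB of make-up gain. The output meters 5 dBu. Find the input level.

14 dBu

Before make-up, the level was 5 − 9 = -4 dBu.
That's 2 dB above the -6 dBu threshold.
Input overshoot = R × output overshoot = 20 dB → input = -6 + 20 = 14 dBu.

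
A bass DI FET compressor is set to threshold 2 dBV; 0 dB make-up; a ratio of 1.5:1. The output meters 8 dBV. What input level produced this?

The compressed level sits 8 − 2 = 6 dB over threshold.
Before 1.5:1 compression the overshoot was 6 × 1.5 = 9 dB, so input = 2 + 9 = 11 dBV.

11 dBV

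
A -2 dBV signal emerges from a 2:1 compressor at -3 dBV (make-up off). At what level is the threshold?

-4 dBV

Let T be the threshold. Output overshoot = (input overshoot)/R, so -3 − T = (-2 − T)/2.
2·(-3 − T) = -2 − T → 1·T = -6 − (-2) = -4.
T = -4/1 = -4 dBV.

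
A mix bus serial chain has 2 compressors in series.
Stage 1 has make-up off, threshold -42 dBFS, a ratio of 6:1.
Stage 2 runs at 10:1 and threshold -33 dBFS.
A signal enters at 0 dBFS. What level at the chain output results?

-35 dBFS

Stage 1: 42 dB above -42 dBFS, reduced 6:1 to 7 dB above → -35 dBFS.
Stage 2: -35 dBFS ≤ -33 dBFS, so stage 2 doesn't engage; output -35 dBFS.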